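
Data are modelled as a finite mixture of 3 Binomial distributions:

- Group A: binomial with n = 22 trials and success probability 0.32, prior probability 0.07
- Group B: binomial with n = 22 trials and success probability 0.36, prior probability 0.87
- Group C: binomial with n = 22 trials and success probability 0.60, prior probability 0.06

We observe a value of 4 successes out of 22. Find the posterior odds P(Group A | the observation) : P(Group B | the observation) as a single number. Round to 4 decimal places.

0.1496

Since P(k|x) ∝ π_k f_k(x), the posterior odds are π_i f_i(x) / (π_j f_j(x)).
Evaluate each component's likelihood at the observed value:
  L_A = C(22,4)·0.32^4·0.68^18 = 7315·0.0104858·0.000966408 = 0.0741267
  L_B = C(22,4)·0.36^4·0.64^18 = 7315·0.0167962·0.000324519 = 0.0398716
  L_C = C(22,4)·0.60^4·0.40^18 = 7315·0.1296·6.87195e-08 = 6.51477e-05
0.00518887 / 0.0346883 ≈ 0.1496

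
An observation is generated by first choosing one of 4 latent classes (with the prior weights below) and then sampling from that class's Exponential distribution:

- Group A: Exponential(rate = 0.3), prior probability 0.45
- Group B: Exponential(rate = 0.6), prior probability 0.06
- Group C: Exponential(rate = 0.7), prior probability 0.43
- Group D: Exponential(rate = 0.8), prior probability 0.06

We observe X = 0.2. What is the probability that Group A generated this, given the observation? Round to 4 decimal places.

0.2754

P(component k | x) = π_k·f_k(x) / marginal(x), where marginal(x) = Σ_j π_j·f_j(x).
Evaluate each component's likelihood at the observed value:
  L_A = 0.3·e^(−0.3·0.2) = 0.3·e^(−0.0600) = 0.282529
  L_B = 0.6·e^(−0.6·0.2) = 0.6·e^(−0.1200) = 0.532152
  L_C = 0.7·e^(−0.7·0.2) = 0.7·e^(−0.1400) = 0.608551
  L_D = 0.8·e^(−0.8·0.2) = 0.8·e^(−0.1600) = 0.681715
Prior × likelihood for each component:
  π_A·L_A = 0.45 × 0.282529 = 0.127138
  π_B·L_B = 0.06 × 0.532152 = 0.0319291
  π_C·L_C = 0.43 × 0.608551 = 0.261677
  π_D·L_D = 0.06 × 0.681715 = 0.0409029
Marginal: 0.127138 + 0.0319291 + 0.261677 + 0.0409029 = 0.461647
So the posterior for Group A is 0.127138 / 0.461647 ≈ 0.2754.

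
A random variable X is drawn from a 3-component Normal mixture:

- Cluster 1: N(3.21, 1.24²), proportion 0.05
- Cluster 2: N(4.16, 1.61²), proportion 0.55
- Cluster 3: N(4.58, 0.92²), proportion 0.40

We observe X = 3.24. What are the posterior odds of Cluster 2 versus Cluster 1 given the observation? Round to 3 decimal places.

7.198

Posterior odds = (π_i f_i(x)) / (π_j f_j(x)); the normalising sum cancels.
Component likelihoods at x = 3.24:
  p_1 = (1/(1.24·√(2π)))·exp(−(3.24−3.21)²/(2·1.24²)) = 0.321728·exp(-0.00029) = 0.321634
  p_2 = (1/(1.61·√(2π)))·exp(−(3.24−4.16)²/(2·1.61²)) = 0.247790·exp(-0.16327) = 0.210465
  p_3 = (1/(0.92·√(2π)))·exp(−(3.24−4.58)²/(2·0.92²)) = 0.433633·exp(-1.06073) = 0.150125
Posterior odds = (π_2·p_2) / (π_1·p_1) = (0.55·0.210465) / (0.05·0.321634) = 0.115756 / 0.0160817 ≈ 7.198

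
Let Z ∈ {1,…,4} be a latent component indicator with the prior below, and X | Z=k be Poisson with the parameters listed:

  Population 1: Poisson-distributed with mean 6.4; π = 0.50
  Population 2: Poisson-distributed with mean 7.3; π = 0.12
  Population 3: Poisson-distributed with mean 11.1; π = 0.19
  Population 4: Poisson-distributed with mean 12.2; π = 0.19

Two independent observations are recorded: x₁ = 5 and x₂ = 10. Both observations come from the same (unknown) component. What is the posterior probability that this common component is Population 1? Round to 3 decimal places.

0.684

Apply Bayes' rule: the posterior for each component is proportional to its prior times its likelihood at x.
Since both observations come from the same component, the likelihood for component k is f_k(x₁)·f_k(x₂).
  f_1 = [0.148674] × [0.05279] = 0.00784849
  f_2 = [0.116703] × [0.0800048] = 0.00933682
  f_3 = [0.021221] × [0.118249] = 0.00250936
  f_4 = [0.0113299] × [0.101261] = 0.00114728
Multiply by the mixture weights:
  P(Z=1)·f_1 = 0.50 × 0.00784849 = 0.00392424
  P(Z=2)·f_2 = 0.12 × 0.00933682 = 0.00112042
  P(Z=3)·f_3 = 0.19 × 0.00250936 = 0.000476778
  P(Z=4)·f_4 = 0.19 × 0.00114728 = 0.000217982
Denominator: 0.00392424 + 0.00112042 + 0.000476778 + 0.000217982 = 0.00573942
So the posterior for Population 1 is 0.00392424 / 0.00573942 ≈ 0.684.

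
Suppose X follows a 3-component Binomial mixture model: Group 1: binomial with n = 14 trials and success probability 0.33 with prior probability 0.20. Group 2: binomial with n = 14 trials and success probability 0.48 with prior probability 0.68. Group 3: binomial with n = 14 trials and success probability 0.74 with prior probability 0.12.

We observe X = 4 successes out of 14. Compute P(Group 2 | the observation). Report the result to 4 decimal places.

Apply Bayes' rule: the posterior for each component is proportional to its prior times its likelihood at x.
Evaluate each component's likelihood at the observed value:
  p_1 = C(14,4)·0.33^4·0.67^10 = 1001·0.0118592·0.0182284 = 0.21639
  p_2 = C(14,4)·0.48^4·0.52^10 = 1001·0.0530842·0.00144555 = 0.0768126
  p_3 = C(14,4)·0.74^4·0.26^10 = 1001·0.299866·1.41167e-06 = 0.000423735
Prior × likelihood for each component:
  π_1·p_1 = 0.20 × 0.21639 = 0.0432781
  π_2·p_2 = 0.68 × 0.0768126 = 0.0522326
  π_3·p_3 = 0.12 × 0.000423735 = 5.08482e-05
Denominator: 0.0432781 + 0.0522326 + 5.08482e-05 = 0.0955615
P(Group 2 | 4 successes out of 14) ≈ 0.5466

0.5466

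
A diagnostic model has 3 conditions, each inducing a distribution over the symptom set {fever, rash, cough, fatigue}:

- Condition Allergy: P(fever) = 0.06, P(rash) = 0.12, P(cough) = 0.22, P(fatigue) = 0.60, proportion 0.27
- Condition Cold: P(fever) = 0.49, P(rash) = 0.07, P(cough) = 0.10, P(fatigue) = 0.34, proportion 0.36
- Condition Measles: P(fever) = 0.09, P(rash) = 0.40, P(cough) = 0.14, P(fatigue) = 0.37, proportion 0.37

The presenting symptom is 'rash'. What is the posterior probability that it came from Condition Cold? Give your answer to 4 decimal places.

By Bayes' theorem, P(k | x) = π_k f_k(x) / Σ_j π_j f_j(x).
Component likelihoods at x = 'rash':
  L_Allergy = 0.12
  L_Cold = 0.07
  L_Measles = 0.4
Weight by the priors:
  π_Allergy·L_Allergy = 0.27 × 0.12 = 0.0324
  π_Cold·L_Cold = 0.36 × 0.07 = 0.0252
  π_Measles·L_Measles = 0.37 × 0.4 = 0.148
Denominator: 0.0324 + 0.0252 + 0.148 = 0.2056
Responsibility of Condition Cold: 0.0252 / 0.2056 ≈ 0.1226

0.1226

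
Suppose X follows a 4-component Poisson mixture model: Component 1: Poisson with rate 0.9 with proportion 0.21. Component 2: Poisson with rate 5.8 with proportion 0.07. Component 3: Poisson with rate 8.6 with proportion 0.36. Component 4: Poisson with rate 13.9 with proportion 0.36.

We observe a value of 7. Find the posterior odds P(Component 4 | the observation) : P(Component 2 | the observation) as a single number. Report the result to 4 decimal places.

0.7088

Posterior odds = (π_i f_i(x)) / (π_j f_j(x)); the normalising sum cancels.
Evaluate each component's likelihood at the observed value:
  p_1 = e^(−0.9)·0.9^7/7! = 3.85835e-05
  p_2 = e^(−5.8)·5.8^7/7! = 0.132635
  p_3 = e^(−8.6)·8.6^7/7! = 0.127094
  p_4 = e^(−13.9)·13.9^7/7! = 0.0182802
0.00658085 / 0.00928443 ≈ 0.7088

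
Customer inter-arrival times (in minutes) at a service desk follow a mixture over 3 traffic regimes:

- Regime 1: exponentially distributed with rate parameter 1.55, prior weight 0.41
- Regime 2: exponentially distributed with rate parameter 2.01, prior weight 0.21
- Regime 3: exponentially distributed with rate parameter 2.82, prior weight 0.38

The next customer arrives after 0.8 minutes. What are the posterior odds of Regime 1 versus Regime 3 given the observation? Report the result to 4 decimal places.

The posterior odds equal the prior odds times the likelihood ratio: (π_i/π_j)·(f_i(x)/f_j(x)).
Component likelihoods at x = 0.8 minutes:
  L_1 = 0.448546
  L_2 = 0.402578
  L_3 = 0.295448
0.183904 / 0.11227 ≈ 1.6380

1.6380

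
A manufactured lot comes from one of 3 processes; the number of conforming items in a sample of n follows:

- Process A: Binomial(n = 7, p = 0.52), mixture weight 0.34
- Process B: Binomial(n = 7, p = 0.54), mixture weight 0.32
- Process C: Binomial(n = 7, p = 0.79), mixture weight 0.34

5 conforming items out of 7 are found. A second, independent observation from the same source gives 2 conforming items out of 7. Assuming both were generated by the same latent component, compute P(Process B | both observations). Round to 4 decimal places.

Posterior ∝ prior × likelihood, so P(k | x) ∝ π_k f_k(x); normalise over all components.
Since both observations come from the same component, the likelihood for component k is f_k(x₁)·f_k(x₂).
  L_A = [C(7,5)·0.52^5·0.48^2 = 21·0.0380204·0.2304 = 0.183958] × [0.144688] = 0.0266165
  L_B = [C(7,5)·0.54^5·0.46^2 = 21·0.0459165·0.2116 = 0.204035] × [0.126123] = 0.0257336
  L_C = [C(7,5)·0.79^5·0.21^2 = 21·0.307706·0.0441 = 0.284966] × [0.00535266] = 0.00152533
Unnormalised posteriors:
  π_A·L_A = 0.34 × 0.0266165 = 0.0090496
  π_B·L_B = 0.32 × 0.0257336 = 0.00823474
  π_C·L_C = 0.34 × 0.00152533 = 0.000518612
Denominator: 0.0090496 + 0.00823474 + 0.000518612 = 0.017803
So the posterior for Process B is 0.00823474 / 0.017803 ≈ 0.4625.

0.4625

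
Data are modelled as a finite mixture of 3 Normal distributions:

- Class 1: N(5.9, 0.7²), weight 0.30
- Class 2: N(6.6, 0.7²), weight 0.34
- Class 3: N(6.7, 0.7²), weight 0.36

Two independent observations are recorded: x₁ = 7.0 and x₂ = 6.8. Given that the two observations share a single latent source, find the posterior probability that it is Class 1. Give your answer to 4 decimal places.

Apply Bayes' rule: the posterior for each component is proportional to its prior times its likelihood at x.
Since both observations come from the same component, the likelihood for component k is f_k(x₁)·f_k(x₂).
  f_1 = [(1/(0.7·√(2π)))·exp(−(7.0−5.9)²/(2·0.7²)) = 0.569918·exp(-1.23469) = 0.165803] × [0.249376] = 0.0413472
  f_2 = [(1/(0.7·√(2π)))·exp(−(7.0−6.6)²/(2·0.7²)) = 0.569918·exp(-0.16327) = 0.484068] × [0.547124] = 0.264845
  f_3 = [(1/(0.7·√(2π)))·exp(−(7.0−6.7)²/(2·0.7²)) = 0.569918·exp(-0.09184) = 0.51991] × [0.564132] = 0.293297
Prior × likelihood for each component:
  π_1·f_1 = 0.30 × 0.0413472 = 0.0124041
  π_2·f_2 = 0.34 × 0.264845 = 0.0900475
  π_3·f_3 = 0.36 × 0.293297 = 0.105587
Denominator: 0.0124041 + 0.0900475 + 0.105587 = 0.208039
P(Class 1 | x₁,x₂) ≈ 0.0596

0.0596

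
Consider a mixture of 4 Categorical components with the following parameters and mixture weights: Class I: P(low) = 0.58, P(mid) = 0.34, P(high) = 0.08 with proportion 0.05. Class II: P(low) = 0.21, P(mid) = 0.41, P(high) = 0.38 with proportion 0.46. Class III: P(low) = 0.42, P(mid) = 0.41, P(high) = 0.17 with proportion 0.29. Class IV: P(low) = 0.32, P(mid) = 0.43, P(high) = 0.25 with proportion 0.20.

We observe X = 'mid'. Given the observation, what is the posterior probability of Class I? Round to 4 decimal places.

P(component k | x) = π_k·f_k(x) / marginal(x), where marginal(x) = Σ_j π_j·f_j(x).
Component likelihoods at x = 'mid':
  f_I = 0.34
  f_II = 0.41
  f_III = 0.41
  f_IV = 0.43
Prior × likelihood for each component:
  π_I·f_I = 0.05 × 0.34 = 0.017
  π_II·f_II = 0.46 × 0.41 = 0.1886
  π_III·f_III = 0.29 × 0.41 = 0.1189
  π_IV·f_IV = 0.20 × 0.43 = 0.086
Sum: 0.017 + 0.1886 + 0.1189 + 0.086 = 0.4105
So the posterior for Class I is 0.017 / 0.4105 ≈ 0.0414.

0.0414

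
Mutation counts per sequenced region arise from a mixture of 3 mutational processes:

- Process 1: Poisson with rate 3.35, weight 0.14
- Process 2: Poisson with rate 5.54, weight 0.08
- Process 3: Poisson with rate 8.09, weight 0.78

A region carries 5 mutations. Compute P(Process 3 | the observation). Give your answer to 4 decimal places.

0.6907

Apply Bayes' rule: the posterior for each component is proportional to its prior times its likelihood at x.
Evaluate each component's likelihood at the observed value:
  L_1 = 0.123355
  L_2 = 0.170756
  L_3 = 0.0885358
Prior × likelihood for each component:
  π_1·L_1 = 0.14 × 0.123355 = 0.0172697
  π_2·L_2 = 0.08 × 0.170756 = 0.0136605
  π_3·L_3 = 0.78 × 0.0885358 = 0.0690579
Evidence: 0.0172697 + 0.0136605 + 0.0690579 = 0.0999881
P(Process 3 | x) ≈ 0.6907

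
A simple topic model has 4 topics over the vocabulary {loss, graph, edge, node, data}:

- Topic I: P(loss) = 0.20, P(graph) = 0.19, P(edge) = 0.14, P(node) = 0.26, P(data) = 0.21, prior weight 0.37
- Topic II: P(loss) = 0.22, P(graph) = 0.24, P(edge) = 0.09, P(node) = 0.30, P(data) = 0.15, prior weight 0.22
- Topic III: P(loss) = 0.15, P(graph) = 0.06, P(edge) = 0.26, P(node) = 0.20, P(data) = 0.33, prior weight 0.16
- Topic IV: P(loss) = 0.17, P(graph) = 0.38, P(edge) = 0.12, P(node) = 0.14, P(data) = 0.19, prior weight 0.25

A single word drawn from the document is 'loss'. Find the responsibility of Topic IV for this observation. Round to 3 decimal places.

By Bayes' theorem, P(k | x) = π_k f_k(x) / Σ_j π_j f_j(x).
Categorical probabilities:
  p_I = P(loss | comp) = 0.20
  p_II = P(loss | comp) = 0.22
  p_III = P(loss | comp) = 0.15
  p_IV = P(loss | comp) = 0.17
Prior × likelihood for each component:
  π_I·p_I = 0.37 × 0.2 = 0.074
  π_II·p_II = 0.22 × 0.22 = 0.0484
  π_III·p_III = 0.16 × 0.15 = 0.024
  π_IV·p_IV = 0.25 × 0.17 = 0.0425
Sum: 0.074 + 0.0484 + 0.024 + 0.0425 = 0.1889
P(Topic IV | data) ≈ 0.225

0.225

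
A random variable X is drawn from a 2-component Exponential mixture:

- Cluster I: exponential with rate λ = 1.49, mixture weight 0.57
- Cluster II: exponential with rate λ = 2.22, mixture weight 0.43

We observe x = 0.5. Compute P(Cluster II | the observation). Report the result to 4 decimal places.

0.4383

The responsibility of component k is w_k f_k(x) divided by Σ_j w_j f_j(x).
Evaluate each component's likelihood at the observed value:
  L_I = 1.49·e^(−1.49·0.5) = 1.49·e^(−0.7450) = 0.707354
  L_II = 2.22·e^(−2.22·0.5) = 2.22·e^(−1.1100) = 0.731621
Weight by the priors:
  w_I·L_I = 0.57 × 0.707354 = 0.403192
  w_II·L_II = 0.43 × 0.731621 = 0.314597
Evidence: 0.403192 + 0.314597 = 0.717789
So the posterior for Cluster II is 0.314597 / 0.717789 ≈ 0.4383.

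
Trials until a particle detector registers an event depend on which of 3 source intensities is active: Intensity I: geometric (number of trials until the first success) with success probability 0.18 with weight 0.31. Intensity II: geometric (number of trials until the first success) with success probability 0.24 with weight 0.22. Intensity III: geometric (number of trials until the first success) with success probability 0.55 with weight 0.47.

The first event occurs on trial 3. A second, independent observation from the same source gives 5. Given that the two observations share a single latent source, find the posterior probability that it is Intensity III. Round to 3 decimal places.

0.177

Apply Bayes' rule: the posterior for each component is proportional to its prior times its likelihood at x.
Since both observations come from the same component, the likelihood for component k is f_k(x₁)·f_k(x₂).
  p_I = [0.18·(1−0.18)^2 = 0.18·0.6724 = 0.121032] × [0.0813819] = 0.00984982
  p_II = [0.24·(1−0.24)^2 = 0.24·0.5776 = 0.138624] × [0.0800692] = 0.0110995
  p_III = [0.55·(1−0.55)^2 = 0.55·0.2025 = 0.111375] × [0.0225534] = 0.00251189
Multiply by the mixture weights:
  π_I·p_I = 0.31 × 0.00984982 = 0.00305344
  π_II·p_II = 0.22 × 0.0110995 = 0.00244189
  π_III·p_III = 0.47 × 0.00251189 = 0.00118059
Sum: 0.00305344 + 0.00244189 + 0.00118059 = 0.00667592
Responsibility of Intensity III: 0.00118059 / 0.00667592 ≈ 0.177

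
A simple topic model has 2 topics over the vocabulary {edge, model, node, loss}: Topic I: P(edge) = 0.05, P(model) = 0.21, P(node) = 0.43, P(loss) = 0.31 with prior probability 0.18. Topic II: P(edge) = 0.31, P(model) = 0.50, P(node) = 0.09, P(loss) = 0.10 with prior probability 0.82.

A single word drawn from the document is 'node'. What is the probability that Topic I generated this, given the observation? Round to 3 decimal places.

0.512

Apply Bayes' rule: the posterior for each component is proportional to its prior times its likelihood at x.
Evaluate each component's likelihood at the observed value:
  L_I = P(node | comp) = 0.43
  L_II = P(node | comp) = 0.09
Unnormalised posteriors:
  w_I·L_I = 0.18 × 0.43 = 0.0774
  w_II·L_II = 0.82 × 0.09 = 0.0738
Normaliser: 0.0774 + 0.0738 = 0.1512
P(Topic I | 'node') ≈ 0.512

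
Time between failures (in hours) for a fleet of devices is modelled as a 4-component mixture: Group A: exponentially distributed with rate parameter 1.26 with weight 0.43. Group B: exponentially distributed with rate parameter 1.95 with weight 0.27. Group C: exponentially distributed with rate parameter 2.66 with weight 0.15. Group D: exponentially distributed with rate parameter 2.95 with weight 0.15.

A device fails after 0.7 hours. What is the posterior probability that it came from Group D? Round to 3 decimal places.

0.118

Posterior ∝ prior × likelihood, so P(k | x) ∝ P(Z=k) f_k(x); normalise over all components.
Evaluate each component's likelihood at the observed value:
  L_A = 0.521582
  L_B = 0.497992
  L_C = 0.413262
  L_D = 0.374114
Multiply by the mixture weights:
  P(Z=A)·L_A = 0.43 × 0.521582 = 0.22428
  P(Z=B)·L_B = 0.27 × 0.497992 = 0.134458
  P(Z=C)·L_C = 0.15 × 0.413262 = 0.0619893
  P(Z=D)·L_D = 0.15 × 0.374114 = 0.0561171
Normaliser: 0.22428 + 0.134458 + 0.0619893 + 0.0561171 = 0.476845
P(Group D | data) ≈ 0.118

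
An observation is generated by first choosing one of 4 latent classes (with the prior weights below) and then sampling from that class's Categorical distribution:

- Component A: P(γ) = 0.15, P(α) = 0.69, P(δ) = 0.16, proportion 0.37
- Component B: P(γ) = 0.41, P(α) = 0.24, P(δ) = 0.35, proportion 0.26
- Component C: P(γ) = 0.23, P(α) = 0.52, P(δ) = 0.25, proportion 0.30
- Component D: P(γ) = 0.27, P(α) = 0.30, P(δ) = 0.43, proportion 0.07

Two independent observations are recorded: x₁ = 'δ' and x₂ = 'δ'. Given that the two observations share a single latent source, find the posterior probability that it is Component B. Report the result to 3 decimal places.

0.436

Apply Bayes' rule: the posterior for each component is proportional to its prior times its likelihood at x.
Since both observations come from the same component, the likelihood for component k is f_k(x₁)·f_k(x₂).
  f_A = [P(δ | comp) = 0.16] × [0.16] = 0.0256
  f_B = [P(δ | comp) = 0.35] × [0.35] = 0.1225
  f_C = [P(δ | comp) = 0.25] × [0.25] = 0.0625
  f_D = [P(δ | comp) = 0.43] × [0.43] = 0.1849
Prior × likelihood for each component:
  π_A·f_A = 0.37 × 0.0256 = 0.009472
  π_B·f_B = 0.26 × 0.1225 = 0.03185
  π_C·f_C = 0.30 × 0.0625 = 0.01875
  π_D·f_D = 0.07 × 0.1849 = 0.012943
Marginal: 0.009472 + 0.03185 + 0.01875 + 0.012943 = 0.073015
So the posterior for Component B is 0.03185 / 0.073015 ≈ 0.436.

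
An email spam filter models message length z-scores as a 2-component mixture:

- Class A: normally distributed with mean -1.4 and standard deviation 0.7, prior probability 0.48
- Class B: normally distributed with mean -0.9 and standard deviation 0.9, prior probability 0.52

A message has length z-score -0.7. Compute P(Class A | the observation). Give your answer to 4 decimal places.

The responsibility of component k is π_k f_k(x) divided by Σ_j π_j f_j(x).
Evaluate each component's likelihood at the observed value:
  p_A = (1/(0.7·√(2π)))·exp(−(-0.7−-1.4)²/(2·0.7²)) = 0.569918·exp(-0.50000) = 0.345672
  p_B = (1/(0.9·√(2π)))·exp(−(-0.7−-0.9)²/(2·0.9²)) = 0.443269·exp(-0.02469) = 0.432458
Unnormalised posteriors:
  π_A·p_A = 0.48 × 0.345672 = 0.165923
  π_B·p_B = 0.52 × 0.432458 = 0.224878
Evidence: 0.165923 + 0.224878 = 0.390801
P(Class A | data) = 0.165923 / 0.390801 ≈ 0.4246

0.4246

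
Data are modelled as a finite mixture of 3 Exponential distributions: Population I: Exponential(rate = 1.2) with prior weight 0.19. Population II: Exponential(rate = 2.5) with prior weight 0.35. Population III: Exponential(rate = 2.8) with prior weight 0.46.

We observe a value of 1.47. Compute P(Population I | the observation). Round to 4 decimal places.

Apply Bayes' rule: the posterior for each component is proportional to its prior times its likelihood at x.
Component likelihoods at x = 1.47:
  f_I = 1.2·e^(−1.2·1.47) = 1.2·e^(−1.7640) = 0.20563
  f_II = 2.5·e^(−2.5·1.47) = 2.5·e^(−3.6750) = 0.0633735
  f_III = 2.8·e^(−2.8·1.47) = 2.8·e^(−4.1160) = 0.0456669
Multiply by the mixture weights:
  π_I·f_I = 0.19 × 0.20563 = 0.0390696
  π_II·f_II = 0.35 × 0.0633735 = 0.0221807
  π_III·f_III = 0.46 × 0.0456669 = 0.0210068
Denominator: 0.0390696 + 0.0221807 + 0.0210068 = 0.0822572
P(Population I | the observation) ≈ 0.4750

0.4750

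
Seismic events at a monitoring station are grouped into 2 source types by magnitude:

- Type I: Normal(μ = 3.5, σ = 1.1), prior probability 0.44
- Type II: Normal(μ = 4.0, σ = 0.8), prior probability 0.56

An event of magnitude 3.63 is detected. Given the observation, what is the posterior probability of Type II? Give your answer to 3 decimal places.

0.613

P(component k | x) = P(Z=k)·f_k(x) / marginal(x), where marginal(x) = Σ_j P(Z=j)·f_j(x).
Evaluate each component's likelihood at the observed value:
  p_I = (1/(1.1·√(2π)))·exp(−(3.63−3.5)²/(2·1.1²)) = 0.362675·exp(-0.00698) = 0.360151
  p_II = (1/(0.8·√(2π)))·exp(−(3.63−4.0)²/(2·0.8²)) = 0.498678·exp(-0.10695) = 0.448096
Multiply by the mixture weights:
  P(Z=I)·p_I = 0.44 × 0.360151 = 0.158466
  P(Z=II)·p_II = 0.56 × 0.448096 = 0.250934
Normaliser: 0.158466 + 0.250934 = 0.4094
So the posterior for Type II is 0.250934 / 0.4094 ≈ 0.613.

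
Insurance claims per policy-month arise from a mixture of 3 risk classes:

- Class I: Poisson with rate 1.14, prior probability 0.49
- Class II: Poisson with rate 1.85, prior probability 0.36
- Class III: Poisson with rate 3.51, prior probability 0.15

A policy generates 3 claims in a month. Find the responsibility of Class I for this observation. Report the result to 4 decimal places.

Apply Bayes' rule: the posterior for each component is proportional to its prior times its likelihood at x.
Poisson probabilities:
  f_I = e^(−1.14)·1.14^3/3! = 0.078971
  f_II = e^(−1.85)·1.85^3/3! = 0.165928
  f_III = e^(−3.51)·3.51^3/3! = 0.215475
Multiply by the mixture weights:
  P(Z=I)·f_I = 0.49 × 0.078971 = 0.0386958
  P(Z=II)·f_II = 0.36 × 0.165928 = 0.059734
  P(Z=III)·f_III = 0.15 × 0.215475 = 0.0323212
Normaliser: 0.0386958 + 0.059734 + 0.0323212 = 0.130751
Responsibility of Class I: 0.0386958 / 0.130751 ≈ 0.2960

0.2960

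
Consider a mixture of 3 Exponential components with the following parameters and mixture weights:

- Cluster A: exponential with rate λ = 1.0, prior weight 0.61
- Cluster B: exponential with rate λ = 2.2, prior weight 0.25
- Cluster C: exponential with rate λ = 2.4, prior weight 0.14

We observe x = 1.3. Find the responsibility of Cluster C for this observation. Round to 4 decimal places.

Posterior ∝ prior × likelihood, so P(k | x) ∝ P(Z=k) f_k(x); normalise over all components.
Evaluate each component's likelihood at the observed value:
  L_A = 1.0·e^(−1.0·1.3) = 1.0·e^(−1.3000) = 0.272532
  L_B = 2.2·e^(−2.2·1.3) = 2.2·e^(−2.8600) = 0.125991
  L_C = 2.4·e^(−2.4·1.3) = 2.4·e^(−3.1200) = 0.105977
Multiply by the mixture weights:
  P(Z=A)·L_A = 0.61 × 0.272532 = 0.166244
  P(Z=B)·L_B = 0.25 × 0.125991 = 0.0314978
  P(Z=C)·L_C = 0.14 × 0.105977 = 0.0148368
Evidence: 0.166244 + 0.0314978 + 0.0148368 = 0.212579
P(Cluster C | the observation) ≈ 0.0698

0.0698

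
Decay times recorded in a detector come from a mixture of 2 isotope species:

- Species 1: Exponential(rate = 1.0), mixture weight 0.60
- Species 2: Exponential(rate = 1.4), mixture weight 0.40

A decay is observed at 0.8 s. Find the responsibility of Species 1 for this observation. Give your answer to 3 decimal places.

By Bayes' theorem, P(k | x) = P(Z=k) f_k(x) / Σ_j P(Z=j) f_j(x).
Component likelihoods at x = 0.8 s:
  L_1 = 0.449329
  L_2 = 0.456792
Weight by the priors:
  P(Z=1)·L_1 = 0.60 × 0.449329 = 0.269597
  P(Z=2)·L_2 = 0.40 × 0.456792 = 0.182717
Sum: 0.269597 + 0.182717 = 0.452314
Responsibility of Species 1: 0.269597 / 0.452314 ≈ 0.596

0.596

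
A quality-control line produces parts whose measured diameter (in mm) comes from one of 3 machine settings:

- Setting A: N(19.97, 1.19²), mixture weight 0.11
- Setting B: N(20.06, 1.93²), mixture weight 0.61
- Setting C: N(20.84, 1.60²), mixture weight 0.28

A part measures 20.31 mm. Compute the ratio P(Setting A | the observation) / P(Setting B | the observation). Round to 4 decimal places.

Since P(k|x) ∝ π_k f_k(x), the posterior odds are π_i f_i(x) / (π_j f_j(x)).
Normal densities:
  L_A = (1/(1.19·√(2π)))·exp(−(20.31−19.97)²/(2·1.19²)) = 0.335246·exp(-0.04082) = 0.321838
  L_B = (1/(1.93·√(2π)))·exp(−(20.31−20.06)²/(2·1.93²)) = 0.206706·exp(-0.00839) = 0.204979
  L_C = (1/(1.60·√(2π)))·exp(−(20.31−20.84)²/(2·1.60²)) = 0.249339·exp(-0.05486) = 0.236028
Posterior odds = (π_A·L_A) / (π_B·L_B) = (0.11·0.321838) / (0.61·0.204979) = 0.0354021 / 0.125037 ≈ 0.2831

0.2831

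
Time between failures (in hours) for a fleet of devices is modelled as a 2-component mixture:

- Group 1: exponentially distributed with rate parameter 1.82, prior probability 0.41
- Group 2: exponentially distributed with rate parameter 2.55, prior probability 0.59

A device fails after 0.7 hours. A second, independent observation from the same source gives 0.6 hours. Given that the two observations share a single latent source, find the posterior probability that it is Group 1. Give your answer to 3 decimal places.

0.478

Apply Bayes' rule: the posterior for each component is proportional to its prior times its likelihood at x.
Since both observations come from the same component, the likelihood for component k is f_k(x₁)·f_k(x₂).
  L_1 = [0.509073] × [0.610691] = 0.310887
  L_2 = [0.427883] × [0.552166] = 0.236262
Unnormalised posteriors:
  P(Z=1)·L_1 = 0.41 × 0.310887 = 0.127464
  P(Z=2)·L_2 = 0.59 × 0.236262 = 0.139395
Sum: 0.127464 + 0.139395 = 0.266858
So the posterior for Group 1 is 0.127464 / 0.266858 ≈ 0.478.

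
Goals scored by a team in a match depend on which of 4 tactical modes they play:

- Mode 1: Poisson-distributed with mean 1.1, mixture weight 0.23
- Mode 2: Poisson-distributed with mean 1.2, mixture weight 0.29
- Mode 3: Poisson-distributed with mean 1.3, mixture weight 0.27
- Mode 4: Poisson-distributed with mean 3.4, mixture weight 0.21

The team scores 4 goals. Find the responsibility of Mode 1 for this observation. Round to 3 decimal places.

Apply Bayes' rule: the posterior for each component is proportional to its prior times its likelihood at x.
Evaluate each component's likelihood at the observed value:
  L_1 = e^(−1.1)·1.1^4/4! = 0.0203065
  L_2 = e^(−1.2)·1.2^4/4! = 0.0260232
  L_3 = e^(−1.3)·1.3^4/4! = 0.0324324
  L_4 = e^(−3.4)·3.4^4/4! = 0.185825
Unnormalised posteriors:
  w_1·L_1 = 0.23 × 0.0203065 = 0.0046705
  w_2·L_2 = 0.29 × 0.0260232 = 0.00754672
  w_3·L_3 = 0.27 × 0.0324324 = 0.00875675
  w_4·L_4 = 0.21 × 0.185825 = 0.0390232
Normaliser: 0.0046705 + 0.00754672 + 0.00875675 + 0.0390232 = 0.0599971
Responsibility of Mode 1: 0.0046705 / 0.0599971 ≈ 0.078

0.078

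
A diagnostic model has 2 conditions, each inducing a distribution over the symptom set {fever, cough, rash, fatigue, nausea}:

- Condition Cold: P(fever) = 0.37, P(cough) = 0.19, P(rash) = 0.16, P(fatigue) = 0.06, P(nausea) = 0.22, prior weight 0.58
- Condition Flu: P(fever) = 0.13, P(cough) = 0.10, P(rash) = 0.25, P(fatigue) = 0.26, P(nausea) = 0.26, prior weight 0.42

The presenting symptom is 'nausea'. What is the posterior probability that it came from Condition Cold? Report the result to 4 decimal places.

By Bayes' theorem, P(k | x) = π_k f_k(x) / Σ_j π_j f_j(x).
Evaluate each component's likelihood at the observed value:
  f_Cold = P(nausea | comp) = 0.22
  f_Flu = P(nausea | comp) = 0.26
Weight by the priors:
  π_Cold·f_Cold = 0.58 × 0.22 = 0.1276
  π_Flu·f_Flu = 0.42 × 0.26 = 0.1092
Normaliser: 0.1276 + 0.1092 = 0.2368
P(Condition Cold | data) ≈ 0.5389

0.5389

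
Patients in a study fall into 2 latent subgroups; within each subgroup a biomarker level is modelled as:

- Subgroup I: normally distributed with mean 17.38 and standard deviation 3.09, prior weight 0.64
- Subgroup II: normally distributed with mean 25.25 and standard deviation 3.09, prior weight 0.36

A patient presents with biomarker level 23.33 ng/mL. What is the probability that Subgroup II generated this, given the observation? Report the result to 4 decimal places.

0.7475

By Bayes' theorem, P(k | x) = w_k f_k(x) / Σ_j w_j f_j(x).
Evaluate each component's likelihood at the observed value:
  f_I = 0.0202214
  f_II = 0.106442
Prior × likelihood for each component:
  w_I·f_I = 0.64 × 0.0202214 = 0.0129417
  w_II·f_II = 0.36 × 0.106442 = 0.0383192
Denominator: 0.0129417 + 0.0383192 = 0.0512609
Responsibility of Subgroup II: 0.0383192 / 0.0512609 ≈ 0.7475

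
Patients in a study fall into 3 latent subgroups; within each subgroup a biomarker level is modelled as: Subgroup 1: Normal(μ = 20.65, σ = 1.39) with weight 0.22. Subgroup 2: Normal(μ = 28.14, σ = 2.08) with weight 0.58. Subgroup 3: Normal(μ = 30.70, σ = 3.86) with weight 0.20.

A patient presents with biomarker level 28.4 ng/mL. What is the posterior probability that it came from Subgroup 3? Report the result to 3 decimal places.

Posterior ∝ prior × likelihood, so P(k | x) ∝ π_k f_k(x); normalise over all components.
Component likelihoods at x = 28.4 ng/mL:
  L_1 = (1/(1.39·√(2π)))·exp(−(28.4−20.65)²/(2·1.39²)) = 0.287009·exp(-15.54332) = 5.09937e-08
  L_2 = (1/(2.08·√(2π)))·exp(−(28.4−28.14)²/(2·2.08²)) = 0.191799·exp(-0.00781) = 0.190307
  L_3 = (1/(3.86·√(2π)))·exp(−(28.4−30.70)²/(2·3.86²)) = 0.103353·exp(-0.17752) = 0.0865418
Multiply by the mixture weights:
  π_1·L_1 = 0.22 × 5.09937e-08 = 1.12186e-08
  π_2·L_2 = 0.58 × 0.190307 = 0.110378
  π_3·L_3 = 0.20 × 0.0865418 = 0.0173084
Denominator: 1.12186e-08 + 0.110378 + 0.0173084 = 0.127686
P(Subgroup 3 | data) = 0.0173084 / 0.127686 ≈ 0.136

0.136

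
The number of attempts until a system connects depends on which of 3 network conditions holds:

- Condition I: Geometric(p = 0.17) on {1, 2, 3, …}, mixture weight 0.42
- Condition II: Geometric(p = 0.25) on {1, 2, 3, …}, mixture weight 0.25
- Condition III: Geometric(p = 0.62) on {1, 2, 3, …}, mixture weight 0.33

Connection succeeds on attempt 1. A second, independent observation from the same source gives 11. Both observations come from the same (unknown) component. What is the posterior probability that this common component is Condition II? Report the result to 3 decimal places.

0.318

P(component k | x) = π_k·f_k(x) / marginal(x), where marginal(x) = Σ_j π_j·f_j(x).
Since both observations come from the same component, the likelihood for component k is f_k(x₁)·f_k(x₂).
  L_I = [0.17] × [0.0263773] = 0.00448414
  L_II = [0.25] × [0.0140784] = 0.00351959
  L_III = [0.62] × [3.89249e-05] = 2.41334e-05
Prior × likelihood for each component:
  π_I·L_I = 0.42 × 0.00448414 = 0.00188334
  π_II·L_II = 0.25 × 0.00351959 = 0.000879899
  π_III·L_III = 0.33 × 2.41334e-05 = 7.96404e-06
Sum: 0.00188334 + 0.000879899 + 7.96404e-06 = 0.0027712
Responsibility of Condition II: 0.000879899 / 0.0027712 ≈ 0.318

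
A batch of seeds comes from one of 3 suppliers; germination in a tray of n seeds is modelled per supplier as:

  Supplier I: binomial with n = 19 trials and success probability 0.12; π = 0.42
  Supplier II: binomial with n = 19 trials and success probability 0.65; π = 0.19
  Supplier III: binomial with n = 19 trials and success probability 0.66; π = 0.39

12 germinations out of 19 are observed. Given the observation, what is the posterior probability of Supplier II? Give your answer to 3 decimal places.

Posterior ∝ prior × likelihood, so P(k | x) ∝ π_k f_k(x); normalise over all components.
Evaluate each component's likelihood at the observed value:
  p_I = C(19,12)·0.12^12·0.88^7 = 50388·8.9161e-12·0.408676 = 1.83603e-07
  p_II = C(19,12)·0.65^12·0.35^7 = 50388·0.00568801·0.000643393 = 0.184401
  p_III = C(19,12)·0.66^12·0.34^7 = 50388·0.00683168·0.000525234 = 0.180803
Weight by the priors:
  π_I·p_I = 0.42 × 1.83603e-07 = 7.71134e-08
  π_II·p_II = 0.19 × 0.184401 = 0.0350362
  π_III·p_III = 0.39 × 0.180803 = 0.0705134
Sum: 7.71134e-08 + 0.0350362 + 0.0705134 = 0.10555
P(Supplier II | the observation) ≈ 0.332

0.332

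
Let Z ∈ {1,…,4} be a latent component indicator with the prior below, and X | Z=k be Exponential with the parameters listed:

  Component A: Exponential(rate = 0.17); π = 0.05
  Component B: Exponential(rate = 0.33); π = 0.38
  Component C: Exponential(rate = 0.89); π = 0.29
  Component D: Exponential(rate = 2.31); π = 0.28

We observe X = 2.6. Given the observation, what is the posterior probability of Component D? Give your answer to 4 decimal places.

0.0186

P(component k | x) = P(Z=k)·f_k(x) / marginal(x), where marginal(x) = Σ_j P(Z=j)·f_j(x).
Evaluate each component's likelihood at the observed value:
  f_A = 0.17·e^(−0.17·2.6) = 0.17·e^(−0.4420) = 0.109267
  f_B = 0.33·e^(−0.33·2.6) = 0.33·e^(−0.8580) = 0.139923
  f_C = 0.89·e^(−0.89·2.6) = 0.89·e^(−2.3140) = 0.0879898
  f_D = 2.31·e^(−2.31·2.6) = 2.31·e^(−6.0060) = 0.00569166
Multiply by the mixture weights:
  P(Z=A)·f_A = 0.05 × 0.109267 = 0.00546337
  P(Z=B)·f_B = 0.38 × 0.139923 = 0.0531708
  P(Z=C)·f_C = 0.29 × 0.0879898 = 0.0255171
  P(Z=D)·f_D = 0.28 × 0.00569166 = 0.00159367
Evidence: 0.00546337 + 0.0531708 + 0.0255171 + 0.00159367 = 0.0857449
P(Component D | x) = 0.00159367 / 0.0857449 ≈ 0.0186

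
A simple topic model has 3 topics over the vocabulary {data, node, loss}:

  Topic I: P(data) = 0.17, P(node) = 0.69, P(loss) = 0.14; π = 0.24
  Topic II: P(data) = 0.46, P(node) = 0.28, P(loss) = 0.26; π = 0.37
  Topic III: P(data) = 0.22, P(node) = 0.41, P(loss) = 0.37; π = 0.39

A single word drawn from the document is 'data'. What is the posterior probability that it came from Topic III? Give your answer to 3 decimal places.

Apply Bayes' rule: the posterior for each component is proportional to its prior times its likelihood at x.
Component likelihoods at x = 'data':
  f_I = P(data | comp) = 0.17
  f_II = P(data | comp) = 0.46
  f_III = P(data | comp) = 0.22
Weight by the priors:
  P(Z=I)·f_I = 0.24 × 0.17 = 0.0408
  P(Z=II)·f_II = 0.37 × 0.46 = 0.1702
  P(Z=III)·f_III = 0.39 × 0.22 = 0.0858
Marginal: 0.0408 + 0.1702 + 0.0858 = 0.2968
Responsibility of Topic III: 0.0858 / 0.2968 ≈ 0.289

0.289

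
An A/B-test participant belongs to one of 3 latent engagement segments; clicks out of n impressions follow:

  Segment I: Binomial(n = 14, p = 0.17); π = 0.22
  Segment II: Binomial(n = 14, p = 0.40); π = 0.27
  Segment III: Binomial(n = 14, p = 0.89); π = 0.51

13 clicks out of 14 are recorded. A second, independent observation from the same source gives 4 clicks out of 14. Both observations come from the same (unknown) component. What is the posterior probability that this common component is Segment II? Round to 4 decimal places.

0.9882

The responsibility of component k is w_k f_k(x) divided by Σ_j w_j f_j(x).
Since both observations come from the same component, the likelihood for component k is f_k(x₁)·f_k(x₂).
  f_I = [1.15091e-09] × [0.129721] = 1.49298e-10
  f_II = [5.63714e-05] × [0.154948] = 8.73465e-06
  f_III = [0.338525] × [1.629e-07] = 5.51457e-08
Weight by the priors:
  w_I·f_I = 0.22 × 1.49298e-10 = 3.28455e-11
  w_II·f_II = 0.27 × 8.73465e-06 = 2.35836e-06
  w_III·f_III = 0.51 × 5.51457e-08 = 2.81243e-08
Sum: 3.28455e-11 + 2.35836e-06 + 2.81243e-08 = 2.38651e-06
P(Segment II | x₁,x₂) ≈ 0.9882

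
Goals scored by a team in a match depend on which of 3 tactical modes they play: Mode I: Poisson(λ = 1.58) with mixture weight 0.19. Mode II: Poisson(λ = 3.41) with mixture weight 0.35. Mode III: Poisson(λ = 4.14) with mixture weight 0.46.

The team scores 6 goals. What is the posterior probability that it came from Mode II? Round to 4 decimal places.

0.3266

The responsibility of component k is w_k f_k(x) divided by Σ_j w_j f_j(x).
Component likelihoods at x = 6 goals:
  p_I = e^(−1.58)·1.58^6/6! = 0.00445066
  p_II = e^(−3.41)·3.41^6/6! = 0.0721522
  p_III = e^(−4.14)·4.14^6/6! = 0.11135
Weight by the priors:
  w_I·p_I = 0.19 × 0.00445066 = 0.000845626
  w_II·p_II = 0.35 × 0.0721522 = 0.0252533
  w_III·p_III = 0.46 × 0.11135 = 0.051221
Normaliser: 0.000845626 + 0.0252533 + 0.051221 = 0.0773199
So the posterior for Mode II is 0.0252533 / 0.0773199 ≈ 0.3266.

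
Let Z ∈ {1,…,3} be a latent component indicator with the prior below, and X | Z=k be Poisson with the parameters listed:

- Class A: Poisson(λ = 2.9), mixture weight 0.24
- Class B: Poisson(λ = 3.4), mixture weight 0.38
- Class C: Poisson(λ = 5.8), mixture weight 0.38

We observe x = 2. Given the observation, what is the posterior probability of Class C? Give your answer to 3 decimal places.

0.131

P(component k | x) = w_k·f_k(x) / marginal(x), where marginal(x) = Σ_j w_j·f_j(x).
Component likelihoods at x = 2:
  p_A = 0.231373
  p_B = 0.192898
  p_C = 0.0509235
Prior × likelihood for each component:
  w_A·p_A = 0.24 × 0.231373 = 0.0555294
  w_B·p_B = 0.38 × 0.192898 = 0.0733011
  w_C·p_C = 0.38 × 0.0509235 = 0.0193509
Normaliser: 0.0555294 + 0.0733011 + 0.0193509 = 0.148181
Responsibility of Class C: 0.0193509 / 0.148181 ≈ 0.131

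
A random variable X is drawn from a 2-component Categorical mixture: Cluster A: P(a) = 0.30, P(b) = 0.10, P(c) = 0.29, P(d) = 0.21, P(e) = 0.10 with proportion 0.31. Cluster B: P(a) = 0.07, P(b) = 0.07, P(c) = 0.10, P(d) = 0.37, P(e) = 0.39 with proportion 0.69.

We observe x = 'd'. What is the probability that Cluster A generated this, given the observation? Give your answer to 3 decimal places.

Posterior ∝ prior × likelihood, so P(k | x) ∝ π_k f_k(x); normalise over all components.
Evaluate each component's likelihood at the observed value:
  f_A = P(d | comp) = 0.21
  f_B = P(d | comp) = 0.37
Unnormalised posteriors:
  π_A·f_A = 0.31 × 0.21 = 0.0651
  π_B·f_B = 0.69 × 0.37 = 0.2553
Marginal: 0.0651 + 0.2553 = 0.3204
So the posterior for Cluster A is 0.0651 / 0.3204 ≈ 0.203.

0.203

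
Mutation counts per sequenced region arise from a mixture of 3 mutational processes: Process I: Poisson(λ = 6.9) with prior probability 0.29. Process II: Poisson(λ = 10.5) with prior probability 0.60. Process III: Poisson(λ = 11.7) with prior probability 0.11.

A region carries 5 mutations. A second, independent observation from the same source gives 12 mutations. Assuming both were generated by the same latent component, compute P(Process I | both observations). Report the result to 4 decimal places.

0.3178

Posterior ∝ prior × likelihood, so P(k | x) ∝ π_k f_k(x); normalise over all components.
Since both observations come from the same component, the likelihood for component k is f_k(x₁)·f_k(x₂).
  L_I = [e^(−6.9)·6.9^5/5! = 0.131351] × [0.0245031] = 0.00321849
  L_II = [e^(−10.5)·10.5^5/5! = 0.0292869] × [0.103239] = 0.00302354
  L_III = [e^(−11.7)·11.7^5/5! = 0.0151531] × [0.113933] = 0.00172644
Weight by the priors:
  π_I·L_I = 0.29 × 0.00321849 = 0.000933363
  π_II·L_II = 0.60 × 0.00302354 = 0.00181412
  π_III·L_III = 0.11 × 0.00172644 = 0.000189908
Evidence: 0.000933363 + 0.00181412 + 0.000189908 = 0.00293739
Responsibility of Process I: 0.000933363 / 0.00293739 ≈ 0.3178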